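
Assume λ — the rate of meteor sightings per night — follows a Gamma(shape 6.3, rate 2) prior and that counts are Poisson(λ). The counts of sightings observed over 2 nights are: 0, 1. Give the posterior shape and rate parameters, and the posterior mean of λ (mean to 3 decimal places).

The Poisson likelihood adds the total count to the shape and the number of exposure periods to the rate. Here ∑xᵢ = 1 and n = 2, so shape 6.3→7.3 and rate 2→4.
E[λ | data] = 7.3/4 = 1.825.

Posterior: Gamma(shape=7.3, rate=4); mean ≈ 1.825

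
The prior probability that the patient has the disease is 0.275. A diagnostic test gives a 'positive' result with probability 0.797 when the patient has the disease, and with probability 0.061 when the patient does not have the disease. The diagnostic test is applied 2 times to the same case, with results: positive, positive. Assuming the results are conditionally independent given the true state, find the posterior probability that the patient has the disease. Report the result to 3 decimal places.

Let H be the event that the patient has the disease; start with P(H) = 0.275. P('positive'|H) = 0.797, P('positive'|¬H) = 0.061.
Update on result 1 ('positive'): P(H) ← 0.797·0.2750 / (0.797·0.2750 + 0.061·0.7250) = 0.21918/0.26340 = 0.8321.
Update on result 2 ('positive'): P(H) ← 0.797·0.8321 / (0.797·0.8321 + 0.061·0.1679) = 0.66318/0.67343 = 0.9848.

Posterior P(H) ≈ 0.985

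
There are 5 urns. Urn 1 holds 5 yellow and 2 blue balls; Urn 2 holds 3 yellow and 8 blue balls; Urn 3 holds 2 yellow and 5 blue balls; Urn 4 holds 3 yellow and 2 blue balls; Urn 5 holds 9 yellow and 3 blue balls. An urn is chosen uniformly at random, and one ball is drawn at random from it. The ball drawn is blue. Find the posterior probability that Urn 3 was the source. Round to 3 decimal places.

Posterior probability ≈ 0.300

Tabulate prior·likelihood by source: [1] prior 0.2, lik 0.2857, product 0.05714; [2] prior 0.2, lik 0.7273, product 0.1455; [3] prior 0.2, lik 0.7143, product 0.1429; [4] prior 0.2, lik 0.4, product 0.08000; [5] prior 0.2, lik 0.25, product 0.05000.
Normalizing constant = 0.47545; the posterior for Urn 3 is its product over the sum, 0.1429/0.47545 = 0.300.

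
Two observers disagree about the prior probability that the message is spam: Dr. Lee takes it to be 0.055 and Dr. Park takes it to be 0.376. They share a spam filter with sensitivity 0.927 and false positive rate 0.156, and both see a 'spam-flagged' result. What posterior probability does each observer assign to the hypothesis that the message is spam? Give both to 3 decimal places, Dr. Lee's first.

Dr. Lee: 0.257; Dr. Park: 0.782

P('+'|H) = 0.927, P('+'|¬H) = 0.156.
Dr. Lee: numerator 0.927·0.055 = 0.050985; evidence = 0.050985+0.156·0.945 = 0.19840; posterior = 0.257.
Dr. Park: numerator 0.927·0.376 = 0.34855; evidence = 0.34855+0.156·0.624 = 0.44590; posterior = 0.782.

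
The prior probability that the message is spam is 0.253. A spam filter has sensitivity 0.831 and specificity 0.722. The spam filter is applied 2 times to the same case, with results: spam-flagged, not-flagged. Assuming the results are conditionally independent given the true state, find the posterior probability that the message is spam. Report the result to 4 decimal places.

Let H be the event that the message is spam; start with P(H) = 0.253. P('spam-flagged'|H) = 0.831, P('spam-flagged'|¬H) = 0.278.
Update on result 1 ('spam-flagged'): P(H) ← 0.831·0.2530 / (0.831·0.2530 + 0.278·0.7470) = 0.21024/0.41791 = 0.5031.
Update on result 2 ('not-flagged'): P(H) ← 0.169·0.5031 / (0.169·0.5031 + 0.722·0.4969) = 0.085021/0.44379 = 0.1916.

Posterior P(H) ≈ 0.1916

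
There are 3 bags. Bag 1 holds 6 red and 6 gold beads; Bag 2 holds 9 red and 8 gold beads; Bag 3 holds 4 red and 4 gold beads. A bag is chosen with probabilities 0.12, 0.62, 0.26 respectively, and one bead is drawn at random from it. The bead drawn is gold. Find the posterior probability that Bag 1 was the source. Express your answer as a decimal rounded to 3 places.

Posterior probability ≈ 0.125

Tabulate prior·likelihood by source: [1] prior 0.12, lik 0.5, product 0.06000; [2] prior 0.62, lik 0.4706, product 0.2918; [3] prior 0.26, lik 0.5, product 0.1300.
Normalizing constant = 0.48176; the posterior for Bag 1 is its product over the sum, 0.06000/0.48176 = 0.125.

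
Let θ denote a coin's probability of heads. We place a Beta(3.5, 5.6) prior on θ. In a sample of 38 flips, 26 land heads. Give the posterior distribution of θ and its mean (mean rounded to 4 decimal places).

The binomial likelihood is conjugate to the Beta prior: with 26 successes and 12 failures, the posterior is Beta(3.5+26, 5.6+12) = Beta(29.5, 17.6).
Posterior mean = α/(α+β) = 29.5/47.1 = 0.6263.

Posterior: Beta(29.5, 17.6); mean ≈ 0.6263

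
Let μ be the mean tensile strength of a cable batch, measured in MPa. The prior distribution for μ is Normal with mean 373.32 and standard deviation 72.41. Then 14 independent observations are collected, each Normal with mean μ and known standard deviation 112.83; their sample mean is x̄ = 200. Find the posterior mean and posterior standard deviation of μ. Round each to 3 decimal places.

Posterior mean ≈ 225.616; posterior SD ≈ 27.838

With known σ, the Normal prior is conjugate. Weight on the data is w = (n/σ²)/(n/σ² + 1/τ₀²) = 0.00109971/(0.00109971+0.00019072) = 0.85220.
Posterior mean = w·x̄ + (1−w)·μ₀ = 0.85220·200 + 0.14780·373.32 = 225.616. Posterior variance = 1/(0.00109971+0.00019072) = 774.933, so SD = 27.838.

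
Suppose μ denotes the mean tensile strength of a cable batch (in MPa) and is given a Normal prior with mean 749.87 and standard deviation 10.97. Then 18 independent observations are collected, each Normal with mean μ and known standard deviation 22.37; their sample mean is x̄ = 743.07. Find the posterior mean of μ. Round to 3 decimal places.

Posterior mean ≈ 744.346

With known σ, the Normal prior is conjugate. Weight on the data is w = (n/σ²)/(n/σ² + 1/τ₀²) = 0.0359700/(0.0359700+0.00830973) = 0.81234.
Posterior mean = w·x̄ + (1−w)·μ₀ = 0.81234·743.07 + 0.18766·749.87 = 744.346.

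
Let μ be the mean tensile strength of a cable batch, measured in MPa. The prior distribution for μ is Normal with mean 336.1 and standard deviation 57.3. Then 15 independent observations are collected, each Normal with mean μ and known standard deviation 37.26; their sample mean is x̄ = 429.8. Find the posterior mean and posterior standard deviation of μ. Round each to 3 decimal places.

Posterior mean ≈ 427.231; posterior SD ≈ 9.488

Prior precision 1/τ₀² = 1/57.3² = 0.00030457; data precision n/σ² = 15/37.26² = 0.0108045.
Posterior precision = 0.00030457 + 0.0108045 = 0.0111091, giving posterior SD = 1/√0.0111091 = 9.488.
Posterior mean = (0.00030457·336.1 + 0.0108045·429.8) / 0.0111091 = 427.231.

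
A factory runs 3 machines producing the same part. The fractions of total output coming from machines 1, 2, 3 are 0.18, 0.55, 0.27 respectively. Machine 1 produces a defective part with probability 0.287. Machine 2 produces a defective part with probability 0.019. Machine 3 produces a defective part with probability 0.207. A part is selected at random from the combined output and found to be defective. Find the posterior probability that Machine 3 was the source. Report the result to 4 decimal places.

Posterior probability ≈ 0.4736

Tabulate prior·likelihood by source: [1] prior 0.18, lik 0.287, product 0.05166; [2] prior 0.55, lik 0.019, product 0.01045; [3] prior 0.27, lik 0.207, product 0.05589.
Normalizing constant = 0.11800; the posterior for Machine 3 is its product over the sum, 0.05589/0.11800 = 0.4736.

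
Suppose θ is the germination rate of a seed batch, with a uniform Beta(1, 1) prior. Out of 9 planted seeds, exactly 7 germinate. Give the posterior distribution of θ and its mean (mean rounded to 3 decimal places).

The binomial likelihood is conjugate to the Beta prior: with 7 successes and 2 failures, the posterior is Beta(1+7, 1+2) = Beta(8, 3).
Posterior mean = α/(α+β) = 8/11 = 0.727.

Posterior: Beta(8, 3); mean ≈ 0.727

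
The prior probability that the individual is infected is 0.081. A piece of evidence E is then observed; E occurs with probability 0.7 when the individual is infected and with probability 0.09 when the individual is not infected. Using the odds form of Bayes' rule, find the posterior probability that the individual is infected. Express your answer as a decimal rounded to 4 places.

Prior odds = 0.081/(1−0.081) = 0.088139. In log-odds, ln(0.088139) = -2.4288.
Add log likelihood ratio: ln(7.7778) = 2.0513.
Posterior log-odds = -0.37757, so posterior odds = exp(-0.37757) = 0.68553. Converting, P(H|E) = 0.68553/1.6855 = 0.4067.

Posterior probability ≈ 0.4067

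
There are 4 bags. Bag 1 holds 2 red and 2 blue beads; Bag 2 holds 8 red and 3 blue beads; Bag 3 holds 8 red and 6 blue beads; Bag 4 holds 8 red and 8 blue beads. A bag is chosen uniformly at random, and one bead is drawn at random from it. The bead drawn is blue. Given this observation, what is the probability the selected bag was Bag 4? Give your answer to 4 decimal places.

Posterior probability ≈ 0.2939

P(blue|Bag 1) = 0.5; P(blue|Bag 2) = 0.2727; P(blue|Bag 3) = 0.4286; P(blue|Bag 4) = 0.5.
Prior × likelihood for each source: 0.25·0.5=0.1250, 0.25·0.2727=0.06818, 0.25·0.4286=0.1071, 0.25·0.5=0.1250. Summing gives P(blue) = 0.42532.
P(Bag 4 | blue) = 0.1250 / 0.42532 = 0.2939.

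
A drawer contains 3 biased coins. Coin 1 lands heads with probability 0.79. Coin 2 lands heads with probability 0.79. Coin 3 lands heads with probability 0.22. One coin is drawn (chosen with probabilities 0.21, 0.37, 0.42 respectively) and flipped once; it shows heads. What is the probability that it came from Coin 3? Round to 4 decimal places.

P(heads|C1) = 0.79; P(heads|C2) = 0.79; P(heads|C3) = 0.22.
Prior × likelihood for each source: 0.21·0.79=0.1659, 0.37·0.79=0.2923, 0.42·0.22=0.09240. Summing gives P(heads) = 0.55060.
P(Coin 3 | heads) = 0.09240 / 0.55060 = 0.1678.

Posterior probability ≈ 0.1678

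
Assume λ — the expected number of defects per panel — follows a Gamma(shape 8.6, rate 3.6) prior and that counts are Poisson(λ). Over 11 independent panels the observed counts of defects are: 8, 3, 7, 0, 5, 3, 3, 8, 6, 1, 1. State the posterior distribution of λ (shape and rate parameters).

The Poisson likelihood adds the total count to the shape and the number of exposure periods to the rate. Here ∑xᵢ = 45 and n = 11, so shape 8.6→53.6 and rate 3.6→14.6.

Posterior: Gamma(shape=53.6, rate=14.6)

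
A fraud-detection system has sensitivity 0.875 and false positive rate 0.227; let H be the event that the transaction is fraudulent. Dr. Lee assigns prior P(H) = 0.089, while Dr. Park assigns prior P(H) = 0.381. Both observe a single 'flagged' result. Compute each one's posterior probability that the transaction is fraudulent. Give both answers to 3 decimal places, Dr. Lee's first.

Dr. Lee: 0.274; Dr. Park: 0.703

P('+'|H) = 0.875, P('+'|¬H) = 0.227.
Dr. Lee: numerator 0.875·0.089 = 0.077875; evidence = 0.077875+0.227·0.911 = 0.28467; posterior = 0.274.
Dr. Park: numerator 0.875·0.381 = 0.33337; evidence = 0.33337+0.227·0.619 = 0.47389; posterior = 0.703.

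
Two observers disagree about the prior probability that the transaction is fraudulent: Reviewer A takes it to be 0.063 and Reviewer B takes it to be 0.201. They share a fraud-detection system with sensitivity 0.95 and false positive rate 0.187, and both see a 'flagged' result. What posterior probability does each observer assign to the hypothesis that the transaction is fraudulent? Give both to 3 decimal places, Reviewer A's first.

Reviewer A: 0.255; Reviewer B: 0.561

P('+'|H) = 0.95, P('+'|¬H) = 0.187.
Reviewer A: numerator 0.95·0.063 = 0.059850; evidence = 0.059850+0.187·0.937 = 0.23507; posterior = 0.255.
Reviewer B: numerator 0.95·0.201 = 0.19095; evidence = 0.19095+0.187·0.799 = 0.34036; posterior = 0.561.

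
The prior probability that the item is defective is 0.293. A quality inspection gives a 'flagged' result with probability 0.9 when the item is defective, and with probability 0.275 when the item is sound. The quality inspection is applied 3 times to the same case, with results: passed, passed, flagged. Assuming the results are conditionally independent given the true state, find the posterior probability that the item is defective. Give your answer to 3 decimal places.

With H the event that the item is defective, the joint likelihood of the observed sequence is P(data|H) = 0.1·0.1·0.9 = 0.0090000 and P(data|¬H) = 0.725·0.725·0.275 = 0.14455.
Bayes: P(H|data) = 0.293·0.0090000 / (0.293·0.0090000 + 0.707·0.14455) = 0.0026370/0.10483 = 0.0252.

Posterior P(H) ≈ 0.025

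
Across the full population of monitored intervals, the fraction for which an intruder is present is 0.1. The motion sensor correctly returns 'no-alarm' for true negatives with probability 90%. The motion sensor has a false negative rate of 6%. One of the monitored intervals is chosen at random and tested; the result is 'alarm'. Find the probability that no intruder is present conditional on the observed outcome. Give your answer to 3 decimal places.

Write H for 'an intruder is present'. Prior odds H:¬H = 0.1/0.9 = 0.11111. For the 'alarm' outcome, the likelihood ratio is 0.94/0.1 = 9.4000.
Posterior odds = 0.11111 × 9.4000 = 1.0444, so P(H|E) = 1.0444/(1+1.0444) = 0.511. Then P(¬H|E) = 1 − 0.511 = 0.489.

P(¬H | E) ≈ 0.489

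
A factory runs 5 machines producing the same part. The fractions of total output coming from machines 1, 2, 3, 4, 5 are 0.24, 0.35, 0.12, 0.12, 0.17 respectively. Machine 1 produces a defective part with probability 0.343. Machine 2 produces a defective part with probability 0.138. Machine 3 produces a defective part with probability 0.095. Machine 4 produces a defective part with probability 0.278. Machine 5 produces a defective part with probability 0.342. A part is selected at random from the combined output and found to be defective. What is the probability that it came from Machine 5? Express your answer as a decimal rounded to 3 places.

P(defective|M1) = 0.343; P(defective|M2) = 0.138; P(defective|M3) = 0.095; P(defective|M4) = 0.278; P(defective|M5) = 0.342.
Prior × likelihood for each source: 0.24·0.343=0.08232, 0.35·0.138=0.04830, 0.12·0.095=0.01140, 0.12·0.278=0.03336, 0.17·0.342=0.05814. Summing gives P(defective) = 0.23352.
P(Machine 5 | defective) = 0.05814 / 0.23352 = 0.249.

Posterior probability ≈ 0.249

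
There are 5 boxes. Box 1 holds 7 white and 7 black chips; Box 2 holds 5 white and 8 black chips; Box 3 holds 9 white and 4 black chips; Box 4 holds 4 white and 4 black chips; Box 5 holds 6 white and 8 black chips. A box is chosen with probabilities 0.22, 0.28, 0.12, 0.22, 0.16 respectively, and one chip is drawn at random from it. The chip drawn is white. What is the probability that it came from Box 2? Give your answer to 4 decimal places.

Posterior probability ≈ 0.2247

Tabulate prior·likelihood by source: [1] prior 0.22, lik 0.5, product 0.1100; [2] prior 0.28, lik 0.3846, product 0.1077; [3] prior 0.12, lik 0.6923, product 0.08308; [4] prior 0.22, lik 0.5, product 0.1100; [5] prior 0.16, lik 0.4286, product 0.06857.
Normalizing constant = 0.47934; the posterior for Box 2 is its product over the sum, 0.1077/0.47934 = 0.2247.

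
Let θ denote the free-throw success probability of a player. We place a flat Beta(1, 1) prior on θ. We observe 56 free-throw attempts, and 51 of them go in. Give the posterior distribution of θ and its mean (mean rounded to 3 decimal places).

Posterior: Beta(52, 6); mean ≈ 0.897

Observing 51 successes and 5 failures updates Beta(1, 1) by adding the success and failure counts to the two shape parameters: α = 1+51 = 52, β = 1+5 = 6.
Posterior mean = α/(α+β) = 52/58 = 0.897.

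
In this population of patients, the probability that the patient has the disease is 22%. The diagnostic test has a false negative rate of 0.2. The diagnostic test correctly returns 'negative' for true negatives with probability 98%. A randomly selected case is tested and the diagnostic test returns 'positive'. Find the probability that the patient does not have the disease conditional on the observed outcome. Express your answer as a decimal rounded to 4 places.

P(¬H | E) ≈ 0.0814

Write H for 'the patient has the disease'. Prior odds H:¬H = 0.22/0.78 = 0.28205. For the 'positive' outcome, the likelihood ratio is 0.8/0.02 = 40.000.
Posterior odds = 0.28205 × 40.000 = 11.282, so P(H|E) = 11.282/(1+11.282) = 0.9186. Then P(¬H|E) = 1 − 0.9186 = 0.0814.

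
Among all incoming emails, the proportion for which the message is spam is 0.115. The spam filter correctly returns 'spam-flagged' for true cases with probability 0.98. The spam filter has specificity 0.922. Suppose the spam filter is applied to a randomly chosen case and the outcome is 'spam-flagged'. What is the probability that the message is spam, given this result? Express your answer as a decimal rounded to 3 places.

Let H be the event that the message is spam. P(H) = 0.115, so P(¬H) = 0.885. With E the 'spam-flagged' result, P(E|H) = 0.98 and P(E|¬H) = 0.078.
P(E) = 0.98·0.115 + 0.078·0.885 = 0.11270 + 0.069030 = 0.18173.
By Bayes' theorem, P(H|E) = 0.11270 / 0.18173 = 0.620.

P(H | E) ≈ 0.620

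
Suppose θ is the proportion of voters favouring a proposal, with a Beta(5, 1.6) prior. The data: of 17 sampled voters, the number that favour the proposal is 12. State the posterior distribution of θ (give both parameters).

The binomial likelihood is conjugate to the Beta prior: with 12 successes and 5 failures, the posterior is Beta(5+12, 1.6+5) = Beta(17, 6.6).

Posterior: Beta(17, 6.6)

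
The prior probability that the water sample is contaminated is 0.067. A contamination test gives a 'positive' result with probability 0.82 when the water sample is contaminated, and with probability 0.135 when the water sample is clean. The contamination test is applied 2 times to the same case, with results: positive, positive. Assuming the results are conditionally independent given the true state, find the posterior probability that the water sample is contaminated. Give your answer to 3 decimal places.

With H the event that the water sample is contaminated, the joint likelihood of the observed sequence is P(data|H) = 0.82·0.82 = 0.67240 and P(data|¬H) = 0.135·0.135 = 0.018225.
Bayes: P(H|data) = 0.067·0.67240 / (0.067·0.67240 + 0.933·0.018225) = 0.045051/0.062055 = 0.7260.

Posterior P(H) ≈ 0.726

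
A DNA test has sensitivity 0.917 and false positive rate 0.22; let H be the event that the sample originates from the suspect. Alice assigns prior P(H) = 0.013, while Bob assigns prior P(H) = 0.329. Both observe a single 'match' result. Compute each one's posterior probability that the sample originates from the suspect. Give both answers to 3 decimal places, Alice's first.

Alice: 0.052; Bob: 0.671

The likelihood ratio for a 'match' result is 0.917/0.22 = 4.1682.
Alice: prior odds 0.013/0.987 = 0.013171; posterior odds 0.054900; posterior probability 0.052.
Bob: prior odds 0.329/0.671 = 0.49031; posterior odds 2.0437; posterior probability 0.671.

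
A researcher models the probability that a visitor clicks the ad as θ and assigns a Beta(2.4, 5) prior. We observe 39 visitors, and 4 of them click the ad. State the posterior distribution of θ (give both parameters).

Posterior: Beta(6.4, 40)

Observing 4 successes and 35 failures updates Beta(2.4, 5) by adding the success and failure counts to the two shape parameters: α = 2.4+4 = 6.4, β = 5+35 = 40.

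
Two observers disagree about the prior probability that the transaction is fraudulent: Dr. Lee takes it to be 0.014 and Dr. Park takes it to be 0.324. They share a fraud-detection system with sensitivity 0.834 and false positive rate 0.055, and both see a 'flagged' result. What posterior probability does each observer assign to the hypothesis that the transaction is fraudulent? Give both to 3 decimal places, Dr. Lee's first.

P('+'|H) = 0.834, P('+'|¬H) = 0.055.
Dr. Lee: numerator 0.834·0.014 = 0.011676; evidence = 0.011676+0.055·0.986 = 0.065906; posterior = 0.177.
Dr. Park: numerator 0.834·0.324 = 0.27022; evidence = 0.27022+0.055·0.676 = 0.30740; posterior = 0.879.

Dr. Lee: 0.177; Dr. Park: 0.879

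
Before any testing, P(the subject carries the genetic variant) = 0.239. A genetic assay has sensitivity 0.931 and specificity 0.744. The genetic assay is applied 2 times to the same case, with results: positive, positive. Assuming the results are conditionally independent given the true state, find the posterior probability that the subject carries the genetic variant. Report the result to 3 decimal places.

Posterior P(H) ≈ 0.806

Let H be the event that the subject carries the genetic variant; start with P(H) = 0.239. P('positive'|H) = 0.931, P('positive'|¬H) = 0.256.
Update on result 1 ('positive'): P(H) ← 0.931·0.2390 / (0.931·0.2390 + 0.256·0.7610) = 0.22251/0.41733 = 0.5332.
Update on result 2 ('positive'): P(H) ← 0.931·0.5332 / (0.931·0.5332 + 0.256·0.4668) = 0.49639/0.61590 = 0.8060.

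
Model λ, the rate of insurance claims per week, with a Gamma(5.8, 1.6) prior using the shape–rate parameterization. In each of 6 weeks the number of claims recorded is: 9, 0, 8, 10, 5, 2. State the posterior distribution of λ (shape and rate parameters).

The Poisson likelihood adds the total count to the shape and the number of exposure periods to the rate. Here ∑xᵢ = 34 and n = 6, so shape 5.8→39.8 and rate 1.6→7.6.

Posterior: Gamma(shape=39.8, rate=7.6)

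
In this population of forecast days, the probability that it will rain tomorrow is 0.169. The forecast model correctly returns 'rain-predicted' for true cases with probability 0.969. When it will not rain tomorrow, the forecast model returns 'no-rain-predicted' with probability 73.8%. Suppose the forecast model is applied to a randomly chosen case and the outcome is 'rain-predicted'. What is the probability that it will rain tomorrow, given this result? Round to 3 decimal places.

Write H for 'it will rain tomorrow'. Prior odds H:¬H = 0.169/0.831 = 0.20337. For the 'rain-predicted' outcome, the likelihood ratio is 0.969/0.262 = 3.6985.
Posterior odds = 0.20337 × 3.6985 = 0.75216, so P(H|E) = 0.75216/(1+0.75216) = 0.429.

P(H | E) ≈ 0.429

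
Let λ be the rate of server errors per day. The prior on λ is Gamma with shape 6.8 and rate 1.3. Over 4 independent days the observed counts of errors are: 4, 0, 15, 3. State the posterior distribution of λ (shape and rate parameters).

Posterior: Gamma(shape=28.8, rate=5.3)

The Poisson likelihood adds the total count to the shape and the number of exposure periods to the rate. Here ∑xᵢ = 22 and n = 4, so shape 6.8→28.8 and rate 1.3→5.3.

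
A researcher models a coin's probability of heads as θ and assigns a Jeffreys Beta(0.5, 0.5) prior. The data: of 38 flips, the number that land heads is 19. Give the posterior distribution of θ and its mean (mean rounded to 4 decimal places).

Posterior: Beta(19.5, 19.5); mean ≈ 0.5000

Observing 19 successes and 19 failures updates Beta(0.5, 0.5) by adding the success and failure counts to the two shape parameters: α = 0.5+19 = 19.5, β = 0.5+19 = 19.5.
Posterior mean = α/(α+β) = 19.5/39 = 0.5000.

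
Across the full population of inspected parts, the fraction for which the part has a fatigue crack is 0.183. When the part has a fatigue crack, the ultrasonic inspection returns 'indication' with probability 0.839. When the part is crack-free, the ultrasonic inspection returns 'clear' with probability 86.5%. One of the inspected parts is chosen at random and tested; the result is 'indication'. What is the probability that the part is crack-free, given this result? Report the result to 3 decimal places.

Write H for 'the part has a fatigue crack'. Prior odds H:¬H = 0.183/0.817 = 0.22399. For the 'indication' outcome, the likelihood ratio is 0.839/0.135 = 6.2148.
Posterior odds = 0.22399 × 6.2148 = 1.3921, so P(H|E) = 1.3921/(1+1.3921) = 0.582. Then P(¬H|E) = 1 − 0.582 = 0.418.

P(¬H | E) ≈ 0.418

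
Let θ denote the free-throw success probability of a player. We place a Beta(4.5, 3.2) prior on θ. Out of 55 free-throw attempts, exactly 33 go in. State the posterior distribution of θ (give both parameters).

Posterior: Beta(37.5, 25.2)

The binomial likelihood is conjugate to the Beta prior: with 33 successes and 22 failures, the posterior is Beta(4.5+33, 3.2+22) = Beta(37.5, 25.2).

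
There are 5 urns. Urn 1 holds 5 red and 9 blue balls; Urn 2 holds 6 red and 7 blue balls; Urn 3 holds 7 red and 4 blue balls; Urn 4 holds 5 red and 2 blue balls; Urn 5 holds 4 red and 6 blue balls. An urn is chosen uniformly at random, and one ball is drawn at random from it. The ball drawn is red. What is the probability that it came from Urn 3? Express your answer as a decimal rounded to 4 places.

P(red|Urn 1) = 0.3571; P(red|Urn 2) = 0.4615; P(red|Urn 3) = 0.6364; P(red|Urn 4) = 0.7143; P(red|Urn 5) = 0.4.
Prior × likelihood for each source: 0.2·0.3571=0.07143, 0.2·0.4615=0.09231, 0.2·0.6364=0.1273, 0.2·0.7143=0.1429, 0.2·0.4=0.08000. Summing gives P(red) = 0.51387.
P(Urn 3 | red) = 0.1273 / 0.51387 = 0.2477.

Posterior probability ≈ 0.2477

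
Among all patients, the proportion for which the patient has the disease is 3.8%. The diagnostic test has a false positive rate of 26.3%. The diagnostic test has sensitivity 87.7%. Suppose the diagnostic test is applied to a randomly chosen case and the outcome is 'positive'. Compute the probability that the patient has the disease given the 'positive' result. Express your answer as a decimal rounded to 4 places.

Let H be the event that the patient has the disease. P(H) = 0.038, so P(¬H) = 0.962. With E the 'positive' result, P(E|H) = 0.877 and P(E|¬H) = 0.263.
P(E) = 0.877·0.038 + 0.263·0.962 = 0.033326 + 0.25301 = 0.28633.
By Bayes' theorem, P(H|E) = 0.033326 / 0.28633 = 0.1164.

P(H | E) ≈ 0.1164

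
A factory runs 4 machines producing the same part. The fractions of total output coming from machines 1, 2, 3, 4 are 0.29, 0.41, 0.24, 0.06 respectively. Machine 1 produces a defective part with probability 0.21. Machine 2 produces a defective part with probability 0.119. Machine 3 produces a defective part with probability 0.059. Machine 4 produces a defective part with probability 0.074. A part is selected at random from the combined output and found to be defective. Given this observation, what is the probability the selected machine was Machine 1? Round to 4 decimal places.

P(defective|M1) = 0.21; P(defective|M2) = 0.119; P(defective|M3) = 0.059; P(defective|M4) = 0.074.
Prior × likelihood for each source: 0.29·0.21=0.06090, 0.41·0.119=0.04879, 0.24·0.059=0.01416, 0.06·0.074=0.004440. Summing gives P(defective) = 0.12829.
P(Machine 1 | defective) = 0.06090 / 0.12829 = 0.4747.

Posterior probability ≈ 0.4747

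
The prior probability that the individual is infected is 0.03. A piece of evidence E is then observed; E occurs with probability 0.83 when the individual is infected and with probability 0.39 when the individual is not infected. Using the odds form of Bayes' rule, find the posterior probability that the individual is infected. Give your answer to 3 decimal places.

Prior odds = 0.03/(1−0.03) = 0.030928. In log-odds, ln(0.030928) = -3.4761.
Add log likelihood ratio: ln(2.1282) = 0.75528.
Posterior log-odds = -2.7208, so posterior odds = exp(-2.7208) = 0.065821. Converting, P(H|E) = 0.065821/1.0658 = 0.062.

Posterior probability ≈ 0.062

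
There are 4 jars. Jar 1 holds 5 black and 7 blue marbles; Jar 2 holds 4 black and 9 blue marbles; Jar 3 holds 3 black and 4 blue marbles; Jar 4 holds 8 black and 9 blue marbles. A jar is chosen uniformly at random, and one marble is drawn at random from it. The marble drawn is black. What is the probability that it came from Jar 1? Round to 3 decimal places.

Posterior probability ≈ 0.257

P(black|Jar 1) = 0.4167; P(black|Jar 2) = 0.3077; P(black|Jar 3) = 0.4286; P(black|Jar 4) = 0.4706.
Prior × likelihood for each source: 0.25·0.4167=0.1042, 0.25·0.3077=0.07692, 0.25·0.4286=0.1071, 0.25·0.4706=0.1176. Summing gives P(black) = 0.40588.
P(Jar 1 | black) = 0.1042 / 0.40588 = 0.257.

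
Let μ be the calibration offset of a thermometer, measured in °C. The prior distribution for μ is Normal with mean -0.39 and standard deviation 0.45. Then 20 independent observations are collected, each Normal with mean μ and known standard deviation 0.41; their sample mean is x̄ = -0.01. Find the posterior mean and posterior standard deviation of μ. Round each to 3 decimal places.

Posterior mean ≈ -0.025; posterior SD ≈ 0.090

Prior precision 1/τ₀² = 1/0.45² = 4.93827; data precision n/σ² = 20/0.41² = 118.977.
Posterior precision = 4.93827 + 118.977 = 123.915, giving posterior SD = 1/√123.915 = 0.090.
Posterior mean = (4.93827·-0.39 + 118.977·-0.01) / 123.915 = -0.025.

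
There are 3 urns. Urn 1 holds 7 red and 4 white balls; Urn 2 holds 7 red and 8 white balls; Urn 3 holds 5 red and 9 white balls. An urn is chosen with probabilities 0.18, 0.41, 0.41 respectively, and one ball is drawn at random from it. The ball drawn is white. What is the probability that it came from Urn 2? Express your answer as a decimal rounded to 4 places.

Posterior probability ≈ 0.3993

Tabulate prior·likelihood by source: [1] prior 0.18, lik 0.3636, product 0.06545; [2] prior 0.41, lik 0.5333, product 0.2187; [3] prior 0.41, lik 0.6429, product 0.2636.
Normalizing constant = 0.54769; the posterior for Urn 2 is its product over the sum, 0.2187/0.54769 = 0.3993.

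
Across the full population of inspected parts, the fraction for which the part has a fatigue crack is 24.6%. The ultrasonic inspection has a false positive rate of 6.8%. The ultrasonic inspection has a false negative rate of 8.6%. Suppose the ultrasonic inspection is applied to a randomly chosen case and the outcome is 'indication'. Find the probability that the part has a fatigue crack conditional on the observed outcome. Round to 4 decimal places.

Write H for 'the part has a fatigue crack'. Prior odds H:¬H = 0.246/0.754 = 0.32626. For the 'indication' outcome, the likelihood ratio is 0.914/0.068 = 13.441.
Posterior odds = 0.32626 × 13.441 = 4.3853, so P(H|E) = 4.3853/(1+4.3853) = 0.8143.

P(H | E) ≈ 0.8143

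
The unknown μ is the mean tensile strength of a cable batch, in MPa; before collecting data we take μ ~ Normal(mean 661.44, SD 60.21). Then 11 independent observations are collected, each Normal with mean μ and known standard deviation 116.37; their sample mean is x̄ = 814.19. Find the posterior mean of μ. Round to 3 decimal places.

Posterior mean ≈ 775.468

Prior precision 1/τ₀² = 1/60.21² = 0.00027584; data precision n/σ² = 11/116.37² = 0.00081229.
Posterior precision = 0.00027584 + 0.00081229 = 0.00108813.
Posterior mean = (0.00027584·661.44 + 0.00081229·814.19) / 0.00108813 = 775.468.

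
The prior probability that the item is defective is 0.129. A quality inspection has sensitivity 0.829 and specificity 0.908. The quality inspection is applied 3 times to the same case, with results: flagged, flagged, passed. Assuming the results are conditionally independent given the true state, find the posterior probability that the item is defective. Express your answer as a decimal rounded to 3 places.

Posterior P(H) ≈ 0.694

With H the event that the item is defective, the joint likelihood of the observed sequence is P(data|H) = 0.829·0.829·0.171 = 0.11752 and P(data|¬H) = 0.092·0.092·0.908 = 0.0076853.
Bayes: P(H|data) = 0.129·0.11752 / (0.129·0.11752 + 0.871·0.0076853) = 0.015160/0.021854 = 0.6937.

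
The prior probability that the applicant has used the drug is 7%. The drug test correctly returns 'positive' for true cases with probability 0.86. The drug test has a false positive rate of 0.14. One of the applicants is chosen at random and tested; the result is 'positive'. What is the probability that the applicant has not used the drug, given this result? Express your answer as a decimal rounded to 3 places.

P(¬H | E) ≈ 0.684

Let H be the event that the applicant has used the drug. P(H) = 0.07, so P(¬H) = 0.93. With E the 'positive' result, P(E|H) = 0.86 and P(E|¬H) = 0.14.
P(E) = 0.86·0.07 + 0.14·0.93 = 0.060200 + 0.13020 = 0.19040.
By Bayes' theorem, P(H|E) = 0.060200 / 0.19040 = 0.316. Hence P(¬H|E) = 1 − 0.316 = 0.684.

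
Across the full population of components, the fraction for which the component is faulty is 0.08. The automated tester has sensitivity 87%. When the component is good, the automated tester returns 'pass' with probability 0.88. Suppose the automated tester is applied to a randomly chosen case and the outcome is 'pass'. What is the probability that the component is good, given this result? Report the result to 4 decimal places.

P(¬H | E) ≈ 0.9873

Write H for 'the component is faulty'. Prior odds H:¬H = 0.08/0.92 = 0.086957. For the 'pass' outcome, the likelihood ratio is 0.13/0.88 = 0.14773.
Posterior odds = 0.086957 × 0.14773 = 0.012846, so P(H|E) = 0.012846/(1+0.012846) = 0.0127. Then P(¬H|E) = 1 − 0.0127 = 0.9873.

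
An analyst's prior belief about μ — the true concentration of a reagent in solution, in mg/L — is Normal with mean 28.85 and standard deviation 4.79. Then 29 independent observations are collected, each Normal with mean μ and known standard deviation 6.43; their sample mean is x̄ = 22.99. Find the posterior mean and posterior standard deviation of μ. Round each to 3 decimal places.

Posterior mean ≈ 23.333; posterior SD ≈ 1.159

With known σ, the Normal prior is conjugate. Weight on the data is w = (n/σ²)/(n/σ² + 1/τ₀²) = 0.701417/(0.701417+0.0435842) = 0.94150.
Posterior mean = w·x̄ + (1−w)·μ₀ = 0.94150·22.99 + 0.058502·28.85 = 23.333. Posterior variance = 1/(0.701417+0.0435842) = 1.34228, so SD = 1.159.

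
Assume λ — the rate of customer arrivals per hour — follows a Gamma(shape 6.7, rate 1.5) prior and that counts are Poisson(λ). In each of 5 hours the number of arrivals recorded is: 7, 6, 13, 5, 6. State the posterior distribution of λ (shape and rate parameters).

Posterior: Gamma(shape=43.7, rate=6.5)

The Poisson likelihood adds the total count to the shape and the number of exposure periods to the rate. Here ∑xᵢ = 37 and n = 5, so shape 6.7→43.7 and rate 1.5→6.5.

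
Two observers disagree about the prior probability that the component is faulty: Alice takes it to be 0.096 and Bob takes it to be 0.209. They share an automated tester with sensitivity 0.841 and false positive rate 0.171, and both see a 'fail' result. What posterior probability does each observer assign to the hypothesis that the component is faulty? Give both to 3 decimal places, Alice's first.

Alice: 0.343; Bob: 0.565

P('+'|H) = 0.841, P('+'|¬H) = 0.171.
Alice: numerator 0.841·0.096 = 0.080736; evidence = 0.080736+0.171·0.904 = 0.23532; posterior = 0.343.
Bob: numerator 0.841·0.209 = 0.17577; evidence = 0.17577+0.171·0.791 = 0.31103; posterior = 0.565.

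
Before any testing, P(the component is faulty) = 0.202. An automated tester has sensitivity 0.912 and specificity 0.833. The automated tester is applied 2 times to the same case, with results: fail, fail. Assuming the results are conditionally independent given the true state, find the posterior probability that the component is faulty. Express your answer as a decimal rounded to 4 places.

Posterior P(H) ≈ 0.8830

With H the event that the component is faulty, the joint likelihood of the observed sequence is P(data|H) = 0.912·0.912 = 0.83174 and P(data|¬H) = 0.167·0.167 = 0.027889.
Bayes: P(H|data) = 0.202·0.83174 / (0.202·0.83174 + 0.798·0.027889) = 0.16801/0.19027 = 0.8830.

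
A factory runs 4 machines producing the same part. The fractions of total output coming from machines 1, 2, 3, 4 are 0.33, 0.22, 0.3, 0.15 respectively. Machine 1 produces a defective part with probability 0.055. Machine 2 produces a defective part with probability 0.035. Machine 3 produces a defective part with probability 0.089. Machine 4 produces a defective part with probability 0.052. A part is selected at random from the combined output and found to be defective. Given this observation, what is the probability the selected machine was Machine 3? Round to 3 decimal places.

Posterior probability ≈ 0.442

Tabulate prior·likelihood by source: [1] prior 0.33, lik 0.055, product 0.01815; [2] prior 0.22, lik 0.035, product 0.007700; [3] prior 0.3, lik 0.089, product 0.02670; [4] prior 0.15, lik 0.052, product 0.007800.
Normalizing constant = 0.060350; the posterior for Machine 3 is its product over the sum, 0.02670/0.060350 = 0.442.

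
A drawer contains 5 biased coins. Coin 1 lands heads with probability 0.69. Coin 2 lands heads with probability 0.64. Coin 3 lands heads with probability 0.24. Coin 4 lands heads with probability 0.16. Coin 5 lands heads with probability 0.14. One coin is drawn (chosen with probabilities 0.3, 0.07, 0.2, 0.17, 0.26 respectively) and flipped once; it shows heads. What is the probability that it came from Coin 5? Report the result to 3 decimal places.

Posterior probability ≈ 0.100

P(heads|C1) = 0.69; P(heads|C2) = 0.64; P(heads|C3) = 0.24; P(heads|C4) = 0.16; P(heads|C5) = 0.14.
Prior × likelihood for each source: 0.3·0.69=0.2070, 0.07·0.64=0.04480, 0.2·0.24=0.04800, 0.17·0.16=0.02720, 0.26·0.14=0.03640. Summing gives P(heads) = 0.36340.
P(Coin 5 | heads) = 0.03640 / 0.36340 = 0.100.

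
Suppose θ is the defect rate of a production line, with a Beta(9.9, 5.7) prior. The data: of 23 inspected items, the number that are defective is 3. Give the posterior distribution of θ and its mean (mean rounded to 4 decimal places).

The binomial likelihood is conjugate to the Beta prior: with 3 successes and 20 failures, the posterior is Beta(9.9+3, 5.7+20) = Beta(12.9, 25.7).
E[θ | data] = 12.9/(12.9+25.7) = 0.3342.

Posterior: Beta(12.9, 25.7); mean ≈ 0.3342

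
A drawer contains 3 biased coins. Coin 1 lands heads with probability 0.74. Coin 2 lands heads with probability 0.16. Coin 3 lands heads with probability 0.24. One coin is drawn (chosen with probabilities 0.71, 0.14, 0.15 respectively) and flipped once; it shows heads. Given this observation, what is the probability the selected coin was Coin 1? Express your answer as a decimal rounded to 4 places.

Posterior probability ≈ 0.9000

P(heads|C1) = 0.74; P(heads|C2) = 0.16; P(heads|C3) = 0.24.
Prior × likelihood for each source: 0.71·0.74=0.5254, 0.14·0.16=0.02240, 0.15·0.24=0.03600. Summing gives P(heads) = 0.58380.
P(Coin 1 | heads) = 0.5254 / 0.58380 = 0.9000.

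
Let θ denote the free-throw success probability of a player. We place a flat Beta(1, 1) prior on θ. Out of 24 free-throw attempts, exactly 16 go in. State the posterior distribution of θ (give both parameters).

Posterior: Beta(17, 9)

The binomial likelihood is conjugate to the Beta prior: with 16 successes and 8 failures, the posterior is Beta(1+16, 1+8) = Beta(17, 9).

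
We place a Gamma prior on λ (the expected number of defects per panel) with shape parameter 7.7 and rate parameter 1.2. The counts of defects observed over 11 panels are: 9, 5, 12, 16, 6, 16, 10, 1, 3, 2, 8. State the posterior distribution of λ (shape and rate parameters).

The Poisson likelihood adds the total count to the shape and the number of exposure periods to the rate. Here ∑xᵢ = 88 and n = 11, so shape 7.7→95.7 and rate 1.2→12.2.

Posterior: Gamma(shape=95.7, rate=12.2)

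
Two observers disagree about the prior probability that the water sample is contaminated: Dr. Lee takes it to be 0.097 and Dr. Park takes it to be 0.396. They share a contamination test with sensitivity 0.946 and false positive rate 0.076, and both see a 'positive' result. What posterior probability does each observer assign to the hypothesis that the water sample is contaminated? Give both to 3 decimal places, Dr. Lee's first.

The likelihood ratio for a 'positive' result is 0.946/0.076 = 12.447.
Dr. Lee: prior odds 0.097/0.903 = 0.10742; posterior odds 1.3371; posterior probability 0.572.
Dr. Park: prior odds 0.396/0.604 = 0.65563; posterior odds 8.1609; posterior probability 0.891.

Dr. Lee: 0.572; Dr. Park: 0.891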